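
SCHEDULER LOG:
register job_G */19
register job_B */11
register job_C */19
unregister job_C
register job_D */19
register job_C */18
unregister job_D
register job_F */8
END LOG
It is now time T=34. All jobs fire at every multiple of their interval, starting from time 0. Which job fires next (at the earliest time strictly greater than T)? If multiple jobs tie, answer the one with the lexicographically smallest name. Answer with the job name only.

Answer: job_C

Derivation:
Op 1: register job_G */19 -> active={job_G:*/19}
Op 2: register job_B */11 -> active={job_B:*/11, job_G:*/19}
Op 3: register job_C */19 -> active={job_B:*/11, job_C:*/19, job_G:*/19}
Op 4: unregister job_C -> active={job_B:*/11, job_G:*/19}
Op 5: register job_D */19 -> active={job_B:*/11, job_D:*/19, job_G:*/19}
Op 6: register job_C */18 -> active={job_B:*/11, job_C:*/18, job_D:*/19, job_G:*/19}
Op 7: unregister job_D -> active={job_B:*/11, job_C:*/18, job_G:*/19}
Op 8: register job_F */8 -> active={job_B:*/11, job_C:*/18, job_F:*/8, job_G:*/19}
  job_B: interval 11, next fire after T=34 is 44
  job_C: interval 18, next fire after T=34 is 36
  job_F: interval 8, next fire after T=34 is 40
  job_G: interval 19, next fire after T=34 is 38
Earliest = 36, winner (lex tiebreak) = job_C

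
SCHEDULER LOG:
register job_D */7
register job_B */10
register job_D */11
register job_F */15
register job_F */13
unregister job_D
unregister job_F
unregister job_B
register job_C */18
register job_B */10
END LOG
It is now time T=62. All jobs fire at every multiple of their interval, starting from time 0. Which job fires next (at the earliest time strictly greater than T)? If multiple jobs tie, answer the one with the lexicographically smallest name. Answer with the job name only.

Op 1: register job_D */7 -> active={job_D:*/7}
Op 2: register job_B */10 -> active={job_B:*/10, job_D:*/7}
Op 3: register job_D */11 -> active={job_B:*/10, job_D:*/11}
Op 4: register job_F */15 -> active={job_B:*/10, job_D:*/11, job_F:*/15}
Op 5: register job_F */13 -> active={job_B:*/10, job_D:*/11, job_F:*/13}
Op 6: unregister job_D -> active={job_B:*/10, job_F:*/13}
Op 7: unregister job_F -> active={job_B:*/10}
Op 8: unregister job_B -> active={}
Op 9: register job_C */18 -> active={job_C:*/18}
Op 10: register job_B */10 -> active={job_B:*/10, job_C:*/18}
  job_B: interval 10, next fire after T=62 is 70
  job_C: interval 18, next fire after T=62 is 72
Earliest = 70, winner (lex tiebreak) = job_B

Answer: job_B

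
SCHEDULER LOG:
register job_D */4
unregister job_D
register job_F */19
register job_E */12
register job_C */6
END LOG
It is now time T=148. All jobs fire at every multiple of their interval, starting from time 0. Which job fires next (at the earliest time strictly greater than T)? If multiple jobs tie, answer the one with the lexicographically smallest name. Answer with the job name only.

Answer: job_C

Derivation:
Op 1: register job_D */4 -> active={job_D:*/4}
Op 2: unregister job_D -> active={}
Op 3: register job_F */19 -> active={job_F:*/19}
Op 4: register job_E */12 -> active={job_E:*/12, job_F:*/19}
Op 5: register job_C */6 -> active={job_C:*/6, job_E:*/12, job_F:*/19}
  job_C: interval 6, next fire after T=148 is 150
  job_E: interval 12, next fire after T=148 is 156
  job_F: interval 19, next fire after T=148 is 152
Earliest = 150, winner (lex tiebreak) = job_C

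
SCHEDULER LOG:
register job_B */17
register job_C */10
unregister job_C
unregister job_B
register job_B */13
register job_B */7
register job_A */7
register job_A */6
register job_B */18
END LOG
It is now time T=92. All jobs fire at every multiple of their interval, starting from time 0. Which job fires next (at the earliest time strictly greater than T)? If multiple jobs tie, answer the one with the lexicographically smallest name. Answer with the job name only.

Answer: job_A

Derivation:
Op 1: register job_B */17 -> active={job_B:*/17}
Op 2: register job_C */10 -> active={job_B:*/17, job_C:*/10}
Op 3: unregister job_C -> active={job_B:*/17}
Op 4: unregister job_B -> active={}
Op 5: register job_B */13 -> active={job_B:*/13}
Op 6: register job_B */7 -> active={job_B:*/7}
Op 7: register job_A */7 -> active={job_A:*/7, job_B:*/7}
Op 8: register job_A */6 -> active={job_A:*/6, job_B:*/7}
Op 9: register job_B */18 -> active={job_A:*/6, job_B:*/18}
  job_A: interval 6, next fire after T=92 is 96
  job_B: interval 18, next fire after T=92 is 108
Earliest = 96, winner (lex tiebreak) = job_A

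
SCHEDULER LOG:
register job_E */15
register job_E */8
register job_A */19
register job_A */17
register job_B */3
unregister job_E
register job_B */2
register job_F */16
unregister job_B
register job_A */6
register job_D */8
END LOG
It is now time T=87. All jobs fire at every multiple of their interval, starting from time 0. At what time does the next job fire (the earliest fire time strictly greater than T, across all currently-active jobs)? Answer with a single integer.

Answer: 88

Derivation:
Op 1: register job_E */15 -> active={job_E:*/15}
Op 2: register job_E */8 -> active={job_E:*/8}
Op 3: register job_A */19 -> active={job_A:*/19, job_E:*/8}
Op 4: register job_A */17 -> active={job_A:*/17, job_E:*/8}
Op 5: register job_B */3 -> active={job_A:*/17, job_B:*/3, job_E:*/8}
Op 6: unregister job_E -> active={job_A:*/17, job_B:*/3}
Op 7: register job_B */2 -> active={job_A:*/17, job_B:*/2}
Op 8: register job_F */16 -> active={job_A:*/17, job_B:*/2, job_F:*/16}
Op 9: unregister job_B -> active={job_A:*/17, job_F:*/16}
Op 10: register job_A */6 -> active={job_A:*/6, job_F:*/16}
Op 11: register job_D */8 -> active={job_A:*/6, job_D:*/8, job_F:*/16}
  job_A: interval 6, next fire after T=87 is 90
  job_D: interval 8, next fire after T=87 is 88
  job_F: interval 16, next fire after T=87 is 96
Earliest fire time = 88 (job job_D)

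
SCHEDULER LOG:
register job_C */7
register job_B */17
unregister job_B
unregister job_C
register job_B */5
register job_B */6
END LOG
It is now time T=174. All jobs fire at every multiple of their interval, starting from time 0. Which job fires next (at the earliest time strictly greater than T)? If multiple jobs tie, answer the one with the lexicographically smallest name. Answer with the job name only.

Op 1: register job_C */7 -> active={job_C:*/7}
Op 2: register job_B */17 -> active={job_B:*/17, job_C:*/7}
Op 3: unregister job_B -> active={job_C:*/7}
Op 4: unregister job_C -> active={}
Op 5: register job_B */5 -> active={job_B:*/5}
Op 6: register job_B */6 -> active={job_B:*/6}
  job_B: interval 6, next fire after T=174 is 180
Earliest = 180, winner (lex tiebreak) = job_B

Answer: job_B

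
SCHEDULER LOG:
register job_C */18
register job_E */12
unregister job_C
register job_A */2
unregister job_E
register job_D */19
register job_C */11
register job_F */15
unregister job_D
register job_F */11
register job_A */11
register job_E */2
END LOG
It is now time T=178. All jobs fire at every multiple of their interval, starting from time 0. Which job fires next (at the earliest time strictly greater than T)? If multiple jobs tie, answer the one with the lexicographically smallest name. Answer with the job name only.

Op 1: register job_C */18 -> active={job_C:*/18}
Op 2: register job_E */12 -> active={job_C:*/18, job_E:*/12}
Op 3: unregister job_C -> active={job_E:*/12}
Op 4: register job_A */2 -> active={job_A:*/2, job_E:*/12}
Op 5: unregister job_E -> active={job_A:*/2}
Op 6: register job_D */19 -> active={job_A:*/2, job_D:*/19}
Op 7: register job_C */11 -> active={job_A:*/2, job_C:*/11, job_D:*/19}
Op 8: register job_F */15 -> active={job_A:*/2, job_C:*/11, job_D:*/19, job_F:*/15}
Op 9: unregister job_D -> active={job_A:*/2, job_C:*/11, job_F:*/15}
Op 10: register job_F */11 -> active={job_A:*/2, job_C:*/11, job_F:*/11}
Op 11: register job_A */11 -> active={job_A:*/11, job_C:*/11, job_F:*/11}
Op 12: register job_E */2 -> active={job_A:*/11, job_C:*/11, job_E:*/2, job_F:*/11}
  job_A: interval 11, next fire after T=178 is 187
  job_C: interval 11, next fire after T=178 is 187
  job_E: interval 2, next fire after T=178 is 180
  job_F: interval 11, next fire after T=178 is 187
Earliest = 180, winner (lex tiebreak) = job_E

Answer: job_E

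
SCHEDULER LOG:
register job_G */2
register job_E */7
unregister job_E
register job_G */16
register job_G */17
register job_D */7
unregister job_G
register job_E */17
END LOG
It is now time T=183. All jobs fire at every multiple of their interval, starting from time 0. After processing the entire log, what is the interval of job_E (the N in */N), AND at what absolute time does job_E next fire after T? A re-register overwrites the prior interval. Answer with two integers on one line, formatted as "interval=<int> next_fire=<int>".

Op 1: register job_G */2 -> active={job_G:*/2}
Op 2: register job_E */7 -> active={job_E:*/7, job_G:*/2}
Op 3: unregister job_E -> active={job_G:*/2}
Op 4: register job_G */16 -> active={job_G:*/16}
Op 5: register job_G */17 -> active={job_G:*/17}
Op 6: register job_D */7 -> active={job_D:*/7, job_G:*/17}
Op 7: unregister job_G -> active={job_D:*/7}
Op 8: register job_E */17 -> active={job_D:*/7, job_E:*/17}
Final interval of job_E = 17
Next fire of job_E after T=183: (183//17+1)*17 = 187

Answer: interval=17 next_fire=187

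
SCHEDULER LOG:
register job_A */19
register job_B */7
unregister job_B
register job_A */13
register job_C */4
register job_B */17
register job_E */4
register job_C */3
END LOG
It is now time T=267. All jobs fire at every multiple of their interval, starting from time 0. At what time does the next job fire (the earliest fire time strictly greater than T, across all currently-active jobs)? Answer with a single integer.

Answer: 268

Derivation:
Op 1: register job_A */19 -> active={job_A:*/19}
Op 2: register job_B */7 -> active={job_A:*/19, job_B:*/7}
Op 3: unregister job_B -> active={job_A:*/19}
Op 4: register job_A */13 -> active={job_A:*/13}
Op 5: register job_C */4 -> active={job_A:*/13, job_C:*/4}
Op 6: register job_B */17 -> active={job_A:*/13, job_B:*/17, job_C:*/4}
Op 7: register job_E */4 -> active={job_A:*/13, job_B:*/17, job_C:*/4, job_E:*/4}
Op 8: register job_C */3 -> active={job_A:*/13, job_B:*/17, job_C:*/3, job_E:*/4}
  job_A: interval 13, next fire after T=267 is 273
  job_B: interval 17, next fire after T=267 is 272
  job_C: interval 3, next fire after T=267 is 270
  job_E: interval 4, next fire after T=267 is 268
Earliest fire time = 268 (job job_E)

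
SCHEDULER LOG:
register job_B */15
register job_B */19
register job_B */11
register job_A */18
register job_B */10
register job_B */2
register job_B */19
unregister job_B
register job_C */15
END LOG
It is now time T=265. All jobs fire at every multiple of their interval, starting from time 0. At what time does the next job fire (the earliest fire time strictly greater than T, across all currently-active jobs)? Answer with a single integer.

Answer: 270

Derivation:
Op 1: register job_B */15 -> active={job_B:*/15}
Op 2: register job_B */19 -> active={job_B:*/19}
Op 3: register job_B */11 -> active={job_B:*/11}
Op 4: register job_A */18 -> active={job_A:*/18, job_B:*/11}
Op 5: register job_B */10 -> active={job_A:*/18, job_B:*/10}
Op 6: register job_B */2 -> active={job_A:*/18, job_B:*/2}
Op 7: register job_B */19 -> active={job_A:*/18, job_B:*/19}
Op 8: unregister job_B -> active={job_A:*/18}
Op 9: register job_C */15 -> active={job_A:*/18, job_C:*/15}
  job_A: interval 18, next fire after T=265 is 270
  job_C: interval 15, next fire after T=265 is 270
Earliest fire time = 270 (job job_A)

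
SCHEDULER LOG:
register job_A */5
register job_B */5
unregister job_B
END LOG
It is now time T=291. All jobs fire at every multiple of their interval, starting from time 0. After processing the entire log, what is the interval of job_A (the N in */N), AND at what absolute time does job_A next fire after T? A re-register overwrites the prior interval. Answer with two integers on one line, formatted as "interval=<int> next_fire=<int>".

Op 1: register job_A */5 -> active={job_A:*/5}
Op 2: register job_B */5 -> active={job_A:*/5, job_B:*/5}
Op 3: unregister job_B -> active={job_A:*/5}
Final interval of job_A = 5
Next fire of job_A after T=291: (291//5+1)*5 = 295

Answer: interval=5 next_fire=295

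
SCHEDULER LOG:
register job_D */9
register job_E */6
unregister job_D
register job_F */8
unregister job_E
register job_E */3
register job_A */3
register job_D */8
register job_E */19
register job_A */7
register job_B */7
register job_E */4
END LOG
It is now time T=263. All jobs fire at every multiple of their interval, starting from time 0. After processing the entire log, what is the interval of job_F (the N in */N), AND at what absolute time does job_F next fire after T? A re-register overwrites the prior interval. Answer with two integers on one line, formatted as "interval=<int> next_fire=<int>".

Answer: interval=8 next_fire=264

Derivation:
Op 1: register job_D */9 -> active={job_D:*/9}
Op 2: register job_E */6 -> active={job_D:*/9, job_E:*/6}
Op 3: unregister job_D -> active={job_E:*/6}
Op 4: register job_F */8 -> active={job_E:*/6, job_F:*/8}
Op 5: unregister job_E -> active={job_F:*/8}
Op 6: register job_E */3 -> active={job_E:*/3, job_F:*/8}
Op 7: register job_A */3 -> active={job_A:*/3, job_E:*/3, job_F:*/8}
Op 8: register job_D */8 -> active={job_A:*/3, job_D:*/8, job_E:*/3, job_F:*/8}
Op 9: register job_E */19 -> active={job_A:*/3, job_D:*/8, job_E:*/19, job_F:*/8}
Op 10: register job_A */7 -> active={job_A:*/7, job_D:*/8, job_E:*/19, job_F:*/8}
Op 11: register job_B */7 -> active={job_A:*/7, job_B:*/7, job_D:*/8, job_E:*/19, job_F:*/8}
Op 12: register job_E */4 -> active={job_A:*/7, job_B:*/7, job_D:*/8, job_E:*/4, job_F:*/8}
Final interval of job_F = 8
Next fire of job_F after T=263: (263//8+1)*8 = 264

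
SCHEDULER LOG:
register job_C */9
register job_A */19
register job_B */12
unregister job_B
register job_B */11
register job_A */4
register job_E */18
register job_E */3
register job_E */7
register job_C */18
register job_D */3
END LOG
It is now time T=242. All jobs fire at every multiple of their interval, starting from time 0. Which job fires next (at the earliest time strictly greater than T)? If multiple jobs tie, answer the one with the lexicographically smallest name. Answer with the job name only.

Answer: job_D

Derivation:
Op 1: register job_C */9 -> active={job_C:*/9}
Op 2: register job_A */19 -> active={job_A:*/19, job_C:*/9}
Op 3: register job_B */12 -> active={job_A:*/19, job_B:*/12, job_C:*/9}
Op 4: unregister job_B -> active={job_A:*/19, job_C:*/9}
Op 5: register job_B */11 -> active={job_A:*/19, job_B:*/11, job_C:*/9}
Op 6: register job_A */4 -> active={job_A:*/4, job_B:*/11, job_C:*/9}
Op 7: register job_E */18 -> active={job_A:*/4, job_B:*/11, job_C:*/9, job_E:*/18}
Op 8: register job_E */3 -> active={job_A:*/4, job_B:*/11, job_C:*/9, job_E:*/3}
Op 9: register job_E */7 -> active={job_A:*/4, job_B:*/11, job_C:*/9, job_E:*/7}
Op 10: register job_C */18 -> active={job_A:*/4, job_B:*/11, job_C:*/18, job_E:*/7}
Op 11: register job_D */3 -> active={job_A:*/4, job_B:*/11, job_C:*/18, job_D:*/3, job_E:*/7}
  job_A: interval 4, next fire after T=242 is 244
  job_B: interval 11, next fire after T=242 is 253
  job_C: interval 18, next fire after T=242 is 252
  job_D: interval 3, next fire after T=242 is 243
  job_E: interval 7, next fire after T=242 is 245
Earliest = 243, winner (lex tiebreak) = job_D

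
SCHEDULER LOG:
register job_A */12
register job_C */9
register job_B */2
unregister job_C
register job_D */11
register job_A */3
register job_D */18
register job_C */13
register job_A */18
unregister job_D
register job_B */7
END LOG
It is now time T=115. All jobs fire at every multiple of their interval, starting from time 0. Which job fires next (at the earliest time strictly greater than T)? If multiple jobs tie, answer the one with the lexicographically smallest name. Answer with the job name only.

Answer: job_C

Derivation:
Op 1: register job_A */12 -> active={job_A:*/12}
Op 2: register job_C */9 -> active={job_A:*/12, job_C:*/9}
Op 3: register job_B */2 -> active={job_A:*/12, job_B:*/2, job_C:*/9}
Op 4: unregister job_C -> active={job_A:*/12, job_B:*/2}
Op 5: register job_D */11 -> active={job_A:*/12, job_B:*/2, job_D:*/11}
Op 6: register job_A */3 -> active={job_A:*/3, job_B:*/2, job_D:*/11}
Op 7: register job_D */18 -> active={job_A:*/3, job_B:*/2, job_D:*/18}
Op 8: register job_C */13 -> active={job_A:*/3, job_B:*/2, job_C:*/13, job_D:*/18}
Op 9: register job_A */18 -> active={job_A:*/18, job_B:*/2, job_C:*/13, job_D:*/18}
Op 10: unregister job_D -> active={job_A:*/18, job_B:*/2, job_C:*/13}
Op 11: register job_B */7 -> active={job_A:*/18, job_B:*/7, job_C:*/13}
  job_A: interval 18, next fire after T=115 is 126
  job_B: interval 7, next fire after T=115 is 119
  job_C: interval 13, next fire after T=115 is 117
Earliest = 117, winner (lex tiebreak) = job_C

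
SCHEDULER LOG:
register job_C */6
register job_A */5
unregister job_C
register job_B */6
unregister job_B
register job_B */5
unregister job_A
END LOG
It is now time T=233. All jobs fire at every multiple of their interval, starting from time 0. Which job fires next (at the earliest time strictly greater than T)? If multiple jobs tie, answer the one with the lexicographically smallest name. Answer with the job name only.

Op 1: register job_C */6 -> active={job_C:*/6}
Op 2: register job_A */5 -> active={job_A:*/5, job_C:*/6}
Op 3: unregister job_C -> active={job_A:*/5}
Op 4: register job_B */6 -> active={job_A:*/5, job_B:*/6}
Op 5: unregister job_B -> active={job_A:*/5}
Op 6: register job_B */5 -> active={job_A:*/5, job_B:*/5}
Op 7: unregister job_A -> active={job_B:*/5}
  job_B: interval 5, next fire after T=233 is 235
Earliest = 235, winner (lex tiebreak) = job_B

Answer: job_B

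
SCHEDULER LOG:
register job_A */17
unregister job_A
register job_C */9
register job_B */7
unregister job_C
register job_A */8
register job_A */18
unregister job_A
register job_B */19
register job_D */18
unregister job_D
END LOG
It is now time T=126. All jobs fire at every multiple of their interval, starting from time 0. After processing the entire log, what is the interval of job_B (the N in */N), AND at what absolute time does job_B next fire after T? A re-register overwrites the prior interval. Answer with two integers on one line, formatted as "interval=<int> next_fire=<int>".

Answer: interval=19 next_fire=133

Derivation:
Op 1: register job_A */17 -> active={job_A:*/17}
Op 2: unregister job_A -> active={}
Op 3: register job_C */9 -> active={job_C:*/9}
Op 4: register job_B */7 -> active={job_B:*/7, job_C:*/9}
Op 5: unregister job_C -> active={job_B:*/7}
Op 6: register job_A */8 -> active={job_A:*/8, job_B:*/7}
Op 7: register job_A */18 -> active={job_A:*/18, job_B:*/7}
Op 8: unregister job_A -> active={job_B:*/7}
Op 9: register job_B */19 -> active={job_B:*/19}
Op 10: register job_D */18 -> active={job_B:*/19, job_D:*/18}
Op 11: unregister job_D -> active={job_B:*/19}
Final interval of job_B = 19
Next fire of job_B after T=126: (126//19+1)*19 = 133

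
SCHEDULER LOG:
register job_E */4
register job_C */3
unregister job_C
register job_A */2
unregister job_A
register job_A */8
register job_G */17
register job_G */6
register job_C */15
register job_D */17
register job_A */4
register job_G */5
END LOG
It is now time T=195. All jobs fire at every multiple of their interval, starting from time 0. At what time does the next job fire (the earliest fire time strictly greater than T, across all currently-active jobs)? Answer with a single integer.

Op 1: register job_E */4 -> active={job_E:*/4}
Op 2: register job_C */3 -> active={job_C:*/3, job_E:*/4}
Op 3: unregister job_C -> active={job_E:*/4}
Op 4: register job_A */2 -> active={job_A:*/2, job_E:*/4}
Op 5: unregister job_A -> active={job_E:*/4}
Op 6: register job_A */8 -> active={job_A:*/8, job_E:*/4}
Op 7: register job_G */17 -> active={job_A:*/8, job_E:*/4, job_G:*/17}
Op 8: register job_G */6 -> active={job_A:*/8, job_E:*/4, job_G:*/6}
Op 9: register job_C */15 -> active={job_A:*/8, job_C:*/15, job_E:*/4, job_G:*/6}
Op 10: register job_D */17 -> active={job_A:*/8, job_C:*/15, job_D:*/17, job_E:*/4, job_G:*/6}
Op 11: register job_A */4 -> active={job_A:*/4, job_C:*/15, job_D:*/17, job_E:*/4, job_G:*/6}
Op 12: register job_G */5 -> active={job_A:*/4, job_C:*/15, job_D:*/17, job_E:*/4, job_G:*/5}
  job_A: interval 4, next fire after T=195 is 196
  job_C: interval 15, next fire after T=195 is 210
  job_D: interval 17, next fire after T=195 is 204
  job_E: interval 4, next fire after T=195 is 196
  job_G: interval 5, next fire after T=195 is 200
Earliest fire time = 196 (job job_A)

Answer: 196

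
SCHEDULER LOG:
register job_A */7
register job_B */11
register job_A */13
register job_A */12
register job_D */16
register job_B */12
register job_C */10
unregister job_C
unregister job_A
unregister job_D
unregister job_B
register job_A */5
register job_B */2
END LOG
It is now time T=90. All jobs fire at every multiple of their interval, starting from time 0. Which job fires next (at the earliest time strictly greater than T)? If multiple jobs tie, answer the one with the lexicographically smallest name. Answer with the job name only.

Op 1: register job_A */7 -> active={job_A:*/7}
Op 2: register job_B */11 -> active={job_A:*/7, job_B:*/11}
Op 3: register job_A */13 -> active={job_A:*/13, job_B:*/11}
Op 4: register job_A */12 -> active={job_A:*/12, job_B:*/11}
Op 5: register job_D */16 -> active={job_A:*/12, job_B:*/11, job_D:*/16}
Op 6: register job_B */12 -> active={job_A:*/12, job_B:*/12, job_D:*/16}
Op 7: register job_C */10 -> active={job_A:*/12, job_B:*/12, job_C:*/10, job_D:*/16}
Op 8: unregister job_C -> active={job_A:*/12, job_B:*/12, job_D:*/16}
Op 9: unregister job_A -> active={job_B:*/12, job_D:*/16}
Op 10: unregister job_D -> active={job_B:*/12}
Op 11: unregister job_B -> active={}
Op 12: register job_A */5 -> active={job_A:*/5}
Op 13: register job_B */2 -> active={job_A:*/5, job_B:*/2}
  job_A: interval 5, next fire after T=90 is 95
  job_B: interval 2, next fire after T=90 is 92
Earliest = 92, winner (lex tiebreak) = job_B

Answer: job_B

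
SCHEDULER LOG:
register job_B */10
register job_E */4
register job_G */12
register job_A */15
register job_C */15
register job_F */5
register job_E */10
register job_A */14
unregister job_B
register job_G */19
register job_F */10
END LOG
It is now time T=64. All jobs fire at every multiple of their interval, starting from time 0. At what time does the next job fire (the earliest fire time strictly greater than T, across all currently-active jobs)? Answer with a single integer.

Op 1: register job_B */10 -> active={job_B:*/10}
Op 2: register job_E */4 -> active={job_B:*/10, job_E:*/4}
Op 3: register job_G */12 -> active={job_B:*/10, job_E:*/4, job_G:*/12}
Op 4: register job_A */15 -> active={job_A:*/15, job_B:*/10, job_E:*/4, job_G:*/12}
Op 5: register job_C */15 -> active={job_A:*/15, job_B:*/10, job_C:*/15, job_E:*/4, job_G:*/12}
Op 6: register job_F */5 -> active={job_A:*/15, job_B:*/10, job_C:*/15, job_E:*/4, job_F:*/5, job_G:*/12}
Op 7: register job_E */10 -> active={job_A:*/15, job_B:*/10, job_C:*/15, job_E:*/10, job_F:*/5, job_G:*/12}
Op 8: register job_A */14 -> active={job_A:*/14, job_B:*/10, job_C:*/15, job_E:*/10, job_F:*/5, job_G:*/12}
Op 9: unregister job_B -> active={job_A:*/14, job_C:*/15, job_E:*/10, job_F:*/5, job_G:*/12}
Op 10: register job_G */19 -> active={job_A:*/14, job_C:*/15, job_E:*/10, job_F:*/5, job_G:*/19}
Op 11: register job_F */10 -> active={job_A:*/14, job_C:*/15, job_E:*/10, job_F:*/10, job_G:*/19}
  job_A: interval 14, next fire after T=64 is 70
  job_C: interval 15, next fire after T=64 is 75
  job_E: interval 10, next fire after T=64 is 70
  job_F: interval 10, next fire after T=64 is 70
  job_G: interval 19, next fire after T=64 is 76
Earliest fire time = 70 (job job_A)

Answer: 70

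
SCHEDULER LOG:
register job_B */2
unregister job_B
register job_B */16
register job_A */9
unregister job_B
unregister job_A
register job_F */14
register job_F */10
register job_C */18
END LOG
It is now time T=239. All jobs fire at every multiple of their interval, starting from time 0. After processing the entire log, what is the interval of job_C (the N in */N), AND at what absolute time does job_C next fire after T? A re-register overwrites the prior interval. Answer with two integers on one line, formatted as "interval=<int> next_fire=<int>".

Op 1: register job_B */2 -> active={job_B:*/2}
Op 2: unregister job_B -> active={}
Op 3: register job_B */16 -> active={job_B:*/16}
Op 4: register job_A */9 -> active={job_A:*/9, job_B:*/16}
Op 5: unregister job_B -> active={job_A:*/9}
Op 6: unregister job_A -> active={}
Op 7: register job_F */14 -> active={job_F:*/14}
Op 8: register job_F */10 -> active={job_F:*/10}
Op 9: register job_C */18 -> active={job_C:*/18, job_F:*/10}
Final interval of job_C = 18
Next fire of job_C after T=239: (239//18+1)*18 = 252

Answer: interval=18 next_fire=252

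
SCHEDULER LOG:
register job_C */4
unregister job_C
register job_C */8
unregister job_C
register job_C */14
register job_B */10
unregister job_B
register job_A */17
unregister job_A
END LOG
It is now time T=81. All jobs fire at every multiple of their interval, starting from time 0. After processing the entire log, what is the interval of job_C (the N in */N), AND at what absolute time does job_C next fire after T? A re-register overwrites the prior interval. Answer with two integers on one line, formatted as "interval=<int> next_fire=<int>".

Op 1: register job_C */4 -> active={job_C:*/4}
Op 2: unregister job_C -> active={}
Op 3: register job_C */8 -> active={job_C:*/8}
Op 4: unregister job_C -> active={}
Op 5: register job_C */14 -> active={job_C:*/14}
Op 6: register job_B */10 -> active={job_B:*/10, job_C:*/14}
Op 7: unregister job_B -> active={job_C:*/14}
Op 8: register job_A */17 -> active={job_A:*/17, job_C:*/14}
Op 9: unregister job_A -> active={job_C:*/14}
Final interval of job_C = 14
Next fire of job_C after T=81: (81//14+1)*14 = 84

Answer: interval=14 next_fire=84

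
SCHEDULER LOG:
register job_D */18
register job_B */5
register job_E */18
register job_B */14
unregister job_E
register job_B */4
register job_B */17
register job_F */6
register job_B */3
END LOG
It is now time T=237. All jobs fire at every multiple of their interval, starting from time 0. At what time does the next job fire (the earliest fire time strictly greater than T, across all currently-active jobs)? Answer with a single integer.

Answer: 240

Derivation:
Op 1: register job_D */18 -> active={job_D:*/18}
Op 2: register job_B */5 -> active={job_B:*/5, job_D:*/18}
Op 3: register job_E */18 -> active={job_B:*/5, job_D:*/18, job_E:*/18}
Op 4: register job_B */14 -> active={job_B:*/14, job_D:*/18, job_E:*/18}
Op 5: unregister job_E -> active={job_B:*/14, job_D:*/18}
Op 6: register job_B */4 -> active={job_B:*/4, job_D:*/18}
Op 7: register job_B */17 -> active={job_B:*/17, job_D:*/18}
Op 8: register job_F */6 -> active={job_B:*/17, job_D:*/18, job_F:*/6}
Op 9: register job_B */3 -> active={job_B:*/3, job_D:*/18, job_F:*/6}
  job_B: interval 3, next fire after T=237 is 240
  job_D: interval 18, next fire after T=237 is 252
  job_F: interval 6, next fire after T=237 is 240
Earliest fire time = 240 (job job_B)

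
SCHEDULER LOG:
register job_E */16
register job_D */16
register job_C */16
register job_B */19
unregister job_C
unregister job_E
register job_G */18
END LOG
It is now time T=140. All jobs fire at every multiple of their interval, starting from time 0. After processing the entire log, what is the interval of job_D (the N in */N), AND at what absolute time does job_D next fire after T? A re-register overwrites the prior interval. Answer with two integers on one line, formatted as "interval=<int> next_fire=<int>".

Op 1: register job_E */16 -> active={job_E:*/16}
Op 2: register job_D */16 -> active={job_D:*/16, job_E:*/16}
Op 3: register job_C */16 -> active={job_C:*/16, job_D:*/16, job_E:*/16}
Op 4: register job_B */19 -> active={job_B:*/19, job_C:*/16, job_D:*/16, job_E:*/16}
Op 5: unregister job_C -> active={job_B:*/19, job_D:*/16, job_E:*/16}
Op 6: unregister job_E -> active={job_B:*/19, job_D:*/16}
Op 7: register job_G */18 -> active={job_B:*/19, job_D:*/16, job_G:*/18}
Final interval of job_D = 16
Next fire of job_D after T=140: (140//16+1)*16 = 144

Answer: interval=16 next_fire=144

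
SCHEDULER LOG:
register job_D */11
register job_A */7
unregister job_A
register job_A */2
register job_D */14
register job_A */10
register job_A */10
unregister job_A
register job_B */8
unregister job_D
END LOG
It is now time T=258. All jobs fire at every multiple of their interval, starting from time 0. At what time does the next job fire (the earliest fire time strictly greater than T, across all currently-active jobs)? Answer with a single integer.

Op 1: register job_D */11 -> active={job_D:*/11}
Op 2: register job_A */7 -> active={job_A:*/7, job_D:*/11}
Op 3: unregister job_A -> active={job_D:*/11}
Op 4: register job_A */2 -> active={job_A:*/2, job_D:*/11}
Op 5: register job_D */14 -> active={job_A:*/2, job_D:*/14}
Op 6: register job_A */10 -> active={job_A:*/10, job_D:*/14}
Op 7: register job_A */10 -> active={job_A:*/10, job_D:*/14}
Op 8: unregister job_A -> active={job_D:*/14}
Op 9: register job_B */8 -> active={job_B:*/8, job_D:*/14}
Op 10: unregister job_D -> active={job_B:*/8}
  job_B: interval 8, next fire after T=258 is 264
Earliest fire time = 264 (job job_B)

Answer: 264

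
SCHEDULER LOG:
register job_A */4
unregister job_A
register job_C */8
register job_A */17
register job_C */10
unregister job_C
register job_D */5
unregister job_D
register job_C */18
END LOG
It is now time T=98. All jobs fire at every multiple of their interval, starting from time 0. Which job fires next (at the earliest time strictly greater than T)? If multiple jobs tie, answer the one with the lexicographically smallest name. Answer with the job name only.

Answer: job_A

Derivation:
Op 1: register job_A */4 -> active={job_A:*/4}
Op 2: unregister job_A -> active={}
Op 3: register job_C */8 -> active={job_C:*/8}
Op 4: register job_A */17 -> active={job_A:*/17, job_C:*/8}
Op 5: register job_C */10 -> active={job_A:*/17, job_C:*/10}
Op 6: unregister job_C -> active={job_A:*/17}
Op 7: register job_D */5 -> active={job_A:*/17, job_D:*/5}
Op 8: unregister job_D -> active={job_A:*/17}
Op 9: register job_C */18 -> active={job_A:*/17, job_C:*/18}
  job_A: interval 17, next fire after T=98 is 102
  job_C: interval 18, next fire after T=98 is 108
Earliest = 102, winner (lex tiebreak) = job_A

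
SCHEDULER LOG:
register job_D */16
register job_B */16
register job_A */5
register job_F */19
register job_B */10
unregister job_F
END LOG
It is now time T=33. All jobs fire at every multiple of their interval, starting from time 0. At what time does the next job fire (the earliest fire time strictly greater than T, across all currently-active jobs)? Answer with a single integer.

Answer: 35

Derivation:
Op 1: register job_D */16 -> active={job_D:*/16}
Op 2: register job_B */16 -> active={job_B:*/16, job_D:*/16}
Op 3: register job_A */5 -> active={job_A:*/5, job_B:*/16, job_D:*/16}
Op 4: register job_F */19 -> active={job_A:*/5, job_B:*/16, job_D:*/16, job_F:*/19}
Op 5: register job_B */10 -> active={job_A:*/5, job_B:*/10, job_D:*/16, job_F:*/19}
Op 6: unregister job_F -> active={job_A:*/5, job_B:*/10, job_D:*/16}
  job_A: interval 5, next fire after T=33 is 35
  job_B: interval 10, next fire after T=33 is 40
  job_D: interval 16, next fire after T=33 is 48
Earliest fire time = 35 (job job_A)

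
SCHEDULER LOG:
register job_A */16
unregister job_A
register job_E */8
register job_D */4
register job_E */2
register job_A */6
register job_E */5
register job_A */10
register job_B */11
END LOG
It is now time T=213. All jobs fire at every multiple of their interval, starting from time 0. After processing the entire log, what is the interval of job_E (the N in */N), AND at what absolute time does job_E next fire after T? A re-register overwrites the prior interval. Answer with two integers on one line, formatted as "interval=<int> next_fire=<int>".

Answer: interval=5 next_fire=215

Derivation:
Op 1: register job_A */16 -> active={job_A:*/16}
Op 2: unregister job_A -> active={}
Op 3: register job_E */8 -> active={job_E:*/8}
Op 4: register job_D */4 -> active={job_D:*/4, job_E:*/8}
Op 5: register job_E */2 -> active={job_D:*/4, job_E:*/2}
Op 6: register job_A */6 -> active={job_A:*/6, job_D:*/4, job_E:*/2}
Op 7: register job_E */5 -> active={job_A:*/6, job_D:*/4, job_E:*/5}
Op 8: register job_A */10 -> active={job_A:*/10, job_D:*/4, job_E:*/5}
Op 9: register job_B */11 -> active={job_A:*/10, job_B:*/11, job_D:*/4, job_E:*/5}
Final interval of job_E = 5
Next fire of job_E after T=213: (213//5+1)*5 = 215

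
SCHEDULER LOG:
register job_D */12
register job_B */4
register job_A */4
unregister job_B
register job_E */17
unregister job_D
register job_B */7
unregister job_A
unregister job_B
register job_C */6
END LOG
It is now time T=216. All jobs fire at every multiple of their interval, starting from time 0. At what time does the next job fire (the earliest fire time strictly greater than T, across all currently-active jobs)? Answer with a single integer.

Op 1: register job_D */12 -> active={job_D:*/12}
Op 2: register job_B */4 -> active={job_B:*/4, job_D:*/12}
Op 3: register job_A */4 -> active={job_A:*/4, job_B:*/4, job_D:*/12}
Op 4: unregister job_B -> active={job_A:*/4, job_D:*/12}
Op 5: register job_E */17 -> active={job_A:*/4, job_D:*/12, job_E:*/17}
Op 6: unregister job_D -> active={job_A:*/4, job_E:*/17}
Op 7: register job_B */7 -> active={job_A:*/4, job_B:*/7, job_E:*/17}
Op 8: unregister job_A -> active={job_B:*/7, job_E:*/17}
Op 9: unregister job_B -> active={job_E:*/17}
Op 10: register job_C */6 -> active={job_C:*/6, job_E:*/17}
  job_C: interval 6, next fire after T=216 is 222
  job_E: interval 17, next fire after T=216 is 221
Earliest fire time = 221 (job job_E)

Answer: 221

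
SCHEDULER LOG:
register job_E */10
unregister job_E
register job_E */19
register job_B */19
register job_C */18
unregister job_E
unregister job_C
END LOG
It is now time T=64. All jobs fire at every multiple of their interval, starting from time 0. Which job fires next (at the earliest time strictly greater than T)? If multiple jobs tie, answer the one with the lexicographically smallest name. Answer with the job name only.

Answer: job_B

Derivation:
Op 1: register job_E */10 -> active={job_E:*/10}
Op 2: unregister job_E -> active={}
Op 3: register job_E */19 -> active={job_E:*/19}
Op 4: register job_B */19 -> active={job_B:*/19, job_E:*/19}
Op 5: register job_C */18 -> active={job_B:*/19, job_C:*/18, job_E:*/19}
Op 6: unregister job_E -> active={job_B:*/19, job_C:*/18}
Op 7: unregister job_C -> active={job_B:*/19}
  job_B: interval 19, next fire after T=64 is 76
Earliest = 76, winner (lex tiebreak) = job_B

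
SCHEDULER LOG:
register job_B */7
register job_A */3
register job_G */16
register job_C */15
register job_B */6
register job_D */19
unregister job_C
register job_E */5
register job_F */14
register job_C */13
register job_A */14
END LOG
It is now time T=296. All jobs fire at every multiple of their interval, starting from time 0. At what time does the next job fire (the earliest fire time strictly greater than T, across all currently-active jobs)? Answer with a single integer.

Op 1: register job_B */7 -> active={job_B:*/7}
Op 2: register job_A */3 -> active={job_A:*/3, job_B:*/7}
Op 3: register job_G */16 -> active={job_A:*/3, job_B:*/7, job_G:*/16}
Op 4: register job_C */15 -> active={job_A:*/3, job_B:*/7, job_C:*/15, job_G:*/16}
Op 5: register job_B */6 -> active={job_A:*/3, job_B:*/6, job_C:*/15, job_G:*/16}
Op 6: register job_D */19 -> active={job_A:*/3, job_B:*/6, job_C:*/15, job_D:*/19, job_G:*/16}
Op 7: unregister job_C -> active={job_A:*/3, job_B:*/6, job_D:*/19, job_G:*/16}
Op 8: register job_E */5 -> active={job_A:*/3, job_B:*/6, job_D:*/19, job_E:*/5, job_G:*/16}
Op 9: register job_F */14 -> active={job_A:*/3, job_B:*/6, job_D:*/19, job_E:*/5, job_F:*/14, job_G:*/16}
Op 10: register job_C */13 -> active={job_A:*/3, job_B:*/6, job_C:*/13, job_D:*/19, job_E:*/5, job_F:*/14, job_G:*/16}
Op 11: register job_A */14 -> active={job_A:*/14, job_B:*/6, job_C:*/13, job_D:*/19, job_E:*/5, job_F:*/14, job_G:*/16}
  job_A: interval 14, next fire after T=296 is 308
  job_B: interval 6, next fire after T=296 is 300
  job_C: interval 13, next fire after T=296 is 299
  job_D: interval 19, next fire after T=296 is 304
  job_E: interval 5, next fire after T=296 is 300
  job_F: interval 14, next fire after T=296 is 308
  job_G: interval 16, next fire after T=296 is 304
Earliest fire time = 299 (job job_C)

Answer: 299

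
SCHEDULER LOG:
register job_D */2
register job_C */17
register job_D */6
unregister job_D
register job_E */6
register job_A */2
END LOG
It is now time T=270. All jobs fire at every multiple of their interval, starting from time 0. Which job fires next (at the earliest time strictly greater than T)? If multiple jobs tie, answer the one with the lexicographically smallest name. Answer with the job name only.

Answer: job_A

Derivation:
Op 1: register job_D */2 -> active={job_D:*/2}
Op 2: register job_C */17 -> active={job_C:*/17, job_D:*/2}
Op 3: register job_D */6 -> active={job_C:*/17, job_D:*/6}
Op 4: unregister job_D -> active={job_C:*/17}
Op 5: register job_E */6 -> active={job_C:*/17, job_E:*/6}
Op 6: register job_A */2 -> active={job_A:*/2, job_C:*/17, job_E:*/6}
  job_A: interval 2, next fire after T=270 is 272
  job_C: interval 17, next fire after T=270 is 272
  job_E: interval 6, next fire after T=270 is 276
Earliest = 272, winner (lex tiebreak) = job_A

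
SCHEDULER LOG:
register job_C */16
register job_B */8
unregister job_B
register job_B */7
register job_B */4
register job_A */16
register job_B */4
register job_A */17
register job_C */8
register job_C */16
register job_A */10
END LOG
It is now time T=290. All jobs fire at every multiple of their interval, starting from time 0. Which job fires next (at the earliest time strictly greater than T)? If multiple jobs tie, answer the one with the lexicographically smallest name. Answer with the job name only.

Op 1: register job_C */16 -> active={job_C:*/16}
Op 2: register job_B */8 -> active={job_B:*/8, job_C:*/16}
Op 3: unregister job_B -> active={job_C:*/16}
Op 4: register job_B */7 -> active={job_B:*/7, job_C:*/16}
Op 5: register job_B */4 -> active={job_B:*/4, job_C:*/16}
Op 6: register job_A */16 -> active={job_A:*/16, job_B:*/4, job_C:*/16}
Op 7: register job_B */4 -> active={job_A:*/16, job_B:*/4, job_C:*/16}
Op 8: register job_A */17 -> active={job_A:*/17, job_B:*/4, job_C:*/16}
Op 9: register job_C */8 -> active={job_A:*/17, job_B:*/4, job_C:*/8}
Op 10: register job_C */16 -> active={job_A:*/17, job_B:*/4, job_C:*/16}
Op 11: register job_A */10 -> active={job_A:*/10, job_B:*/4, job_C:*/16}
  job_A: interval 10, next fire after T=290 is 300
  job_B: interval 4, next fire after T=290 is 292
  job_C: interval 16, next fire after T=290 is 304
Earliest = 292, winner (lex tiebreak) = job_B

Answer: job_B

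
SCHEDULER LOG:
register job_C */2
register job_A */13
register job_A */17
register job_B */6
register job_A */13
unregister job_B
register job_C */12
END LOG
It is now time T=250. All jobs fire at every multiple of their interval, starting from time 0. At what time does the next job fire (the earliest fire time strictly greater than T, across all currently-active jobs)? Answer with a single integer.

Op 1: register job_C */2 -> active={job_C:*/2}
Op 2: register job_A */13 -> active={job_A:*/13, job_C:*/2}
Op 3: register job_A */17 -> active={job_A:*/17, job_C:*/2}
Op 4: register job_B */6 -> active={job_A:*/17, job_B:*/6, job_C:*/2}
Op 5: register job_A */13 -> active={job_A:*/13, job_B:*/6, job_C:*/2}
Op 6: unregister job_B -> active={job_A:*/13, job_C:*/2}
Op 7: register job_C */12 -> active={job_A:*/13, job_C:*/12}
  job_A: interval 13, next fire after T=250 is 260
  job_C: interval 12, next fire after T=250 is 252
Earliest fire time = 252 (job job_C)

Answer: 252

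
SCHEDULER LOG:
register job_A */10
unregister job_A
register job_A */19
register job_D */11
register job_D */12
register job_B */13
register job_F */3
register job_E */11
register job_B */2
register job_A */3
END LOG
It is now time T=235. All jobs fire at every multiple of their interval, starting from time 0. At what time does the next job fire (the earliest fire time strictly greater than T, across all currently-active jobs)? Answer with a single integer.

Op 1: register job_A */10 -> active={job_A:*/10}
Op 2: unregister job_A -> active={}
Op 3: register job_A */19 -> active={job_A:*/19}
Op 4: register job_D */11 -> active={job_A:*/19, job_D:*/11}
Op 5: register job_D */12 -> active={job_A:*/19, job_D:*/12}
Op 6: register job_B */13 -> active={job_A:*/19, job_B:*/13, job_D:*/12}
Op 7: register job_F */3 -> active={job_A:*/19, job_B:*/13, job_D:*/12, job_F:*/3}
Op 8: register job_E */11 -> active={job_A:*/19, job_B:*/13, job_D:*/12, job_E:*/11, job_F:*/3}
Op 9: register job_B */2 -> active={job_A:*/19, job_B:*/2, job_D:*/12, job_E:*/11, job_F:*/3}
Op 10: register job_A */3 -> active={job_A:*/3, job_B:*/2, job_D:*/12, job_E:*/11, job_F:*/3}
  job_A: interval 3, next fire after T=235 is 237
  job_B: interval 2, next fire after T=235 is 236
  job_D: interval 12, next fire after T=235 is 240
  job_E: interval 11, next fire after T=235 is 242
  job_F: interval 3, next fire after T=235 is 237
Earliest fire time = 236 (job job_B)

Answer: 236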